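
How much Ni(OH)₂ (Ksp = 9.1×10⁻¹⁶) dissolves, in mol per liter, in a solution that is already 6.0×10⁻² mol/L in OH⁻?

2.5×10⁻¹³ M

Ni(OH)₂(s) ⇌ Ni²⁺(aq) + 2 OH⁻(aq)
Let s be the solubility of Ni(OH)₂ here. The common ion gives [OH⁻] ≈ 6.0×10⁻² mol/L, and [Ni²⁺] = s.
Ksp = [Ni²⁺][OH⁻]^2 = s(6.0×10⁻²)^2
s = 9.1×10⁻¹⁶ / (6.0×10⁻²)^2 = 2.5×10⁻¹³
s = 2.5×10⁻¹³ mol/L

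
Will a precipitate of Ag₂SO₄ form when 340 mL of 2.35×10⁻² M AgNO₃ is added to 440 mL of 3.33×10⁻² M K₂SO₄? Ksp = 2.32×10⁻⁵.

No

Total volume after mixing = 340 + 440 = 780 mL.
[Ag⁺] = (2.35×10⁻²)(340)/780 = 1.02×10⁻² M
[SO₄²⁻] = (3.33×10⁻²)(440)/780 = 1.88×10⁻² M
Q = [Ag⁺]^2[SO₄²⁻] = 1.97×10⁻⁶
Q = 1.97×10⁻⁶ < Ksp = 2.32×10⁻⁵, so the solution is unsaturated and no precipitate forms.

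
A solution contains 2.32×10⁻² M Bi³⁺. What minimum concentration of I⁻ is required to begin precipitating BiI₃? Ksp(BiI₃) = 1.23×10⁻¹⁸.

Each salt precipitates once Q = Ksp for that salt.
BiI₃(s) ⇌ Bi³⁺(aq) + 3 I⁻(aq)
Ksp = [Bi³⁺][I⁻]^3 = [I⁻]^3(2.32×10⁻²)
[I⁻]^3 = 1.23×10⁻¹⁸ / (2.32×10⁻²) = 5.30×10⁻¹⁷
[I⁻] = 3.76×10⁻⁶ M

3.76×10⁻⁶ M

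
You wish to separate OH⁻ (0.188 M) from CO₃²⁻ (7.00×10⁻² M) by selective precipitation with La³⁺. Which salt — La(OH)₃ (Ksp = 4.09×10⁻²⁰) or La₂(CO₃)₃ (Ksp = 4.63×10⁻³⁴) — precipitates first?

La(OH)₃

The threshold for precipitation is Q = Ksp.
For La(OH)₃: [La³⁺] = (Ksp/[OH⁻]^3) = 6.16×10⁻¹⁸ M
For La₂(CO₃)₃: [La³⁺] = (Ksp/[CO₃²⁻]^3)^(1/2) = 1.16×10⁻¹⁵ M
The smaller threshold [La³⁺] is reached first, so La(OH)₃ precipitates first.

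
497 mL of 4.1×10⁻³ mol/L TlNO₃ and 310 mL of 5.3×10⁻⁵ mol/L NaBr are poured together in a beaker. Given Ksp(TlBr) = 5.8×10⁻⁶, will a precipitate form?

After mixing, V = 497 mL + 310 mL = 807 mL.
[Tl⁺] = (4.1×10⁻³)(497)/807 = 2.5×10⁻³ mol/L
[Br⁻] = (5.3×10⁻⁵)(310)/807 = 2.0×10⁻⁵ mol/L
Q = [Tl⁺][Br⁻] = 5.1×10⁻⁸
Q < Ksp (5.1×10⁻⁸ vs 5.8×10⁻⁶); the solution remains unsaturated and no precipitate forms.

No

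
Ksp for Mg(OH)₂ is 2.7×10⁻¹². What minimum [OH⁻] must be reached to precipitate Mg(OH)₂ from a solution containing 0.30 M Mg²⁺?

3.0×10⁻⁶ M

The threshold for precipitation is Q = Ksp.
Mg(OH)₂(s) ⇌ Mg²⁺(aq) + 2 OH⁻(aq)
Ksp = [Mg²⁺][OH⁻]^2 = [OH⁻]^2(0.30)
[OH⁻]^2 = 2.7×10⁻¹² / (0.30) = 9.0×10⁻¹²
[OH⁻] = 3.0×10⁻⁶ M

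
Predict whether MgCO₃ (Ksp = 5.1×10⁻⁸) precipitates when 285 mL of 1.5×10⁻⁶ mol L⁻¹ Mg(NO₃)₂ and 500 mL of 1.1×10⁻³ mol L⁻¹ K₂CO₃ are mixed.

After mixing, V = 285 mL + 500 mL = 785 mL.
[Mg²⁺] = (1.5×10⁻⁶)(285)/785 = 5.4×10⁻⁷ mol L⁻¹
[CO₃²⁻] = (1.1×10⁻³)(500)/785 = 7.0×10⁻⁴ mol L⁻¹
Q = [Mg²⁺][CO₃²⁻] = 3.8×10⁻¹⁰
Since Q (3.8×10⁻¹⁰) is less than Ksp (5.1×10⁻⁸), no MgCO₃ precipitates.

No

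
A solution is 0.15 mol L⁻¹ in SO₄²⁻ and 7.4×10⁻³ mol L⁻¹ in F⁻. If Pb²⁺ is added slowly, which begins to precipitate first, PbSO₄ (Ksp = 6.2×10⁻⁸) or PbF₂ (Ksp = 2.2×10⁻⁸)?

PbSO₄

Precipitation of each salt begins when its ion product equals Ksp.
For PbSO₄: [Pb²⁺] = (Ksp/[SO₄²⁻]) = 4.1×10⁻⁷ mol L⁻¹
For PbF₂: [Pb²⁺] = (Ksp/[F⁻]^2) = 4.0×10⁻⁴ mol L⁻¹
Since PbSO₄ needs less Pb²⁺ to reach saturation, it precipitates first.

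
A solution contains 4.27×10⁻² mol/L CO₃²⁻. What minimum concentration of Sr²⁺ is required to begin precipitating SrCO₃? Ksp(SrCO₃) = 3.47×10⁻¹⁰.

Each salt precipitates once Q = Ksp for that salt.
SrCO₃(s) ⇌ Sr²⁺(aq) + CO₃²⁻(aq)
Ksp = [Sr²⁺][CO₃²⁻] = [Sr²⁺](4.27×10⁻²)
[Sr²⁺] = 3.47×10⁻¹⁰ / (4.27×10⁻²) = 8.13×10⁻⁹
[Sr²⁺] = 8.13×10⁻⁹ mol/L

8.13×10⁻⁹ M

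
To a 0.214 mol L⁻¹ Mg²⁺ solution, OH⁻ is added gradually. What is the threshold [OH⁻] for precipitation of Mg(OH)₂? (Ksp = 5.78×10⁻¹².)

5.20×10⁻⁶ M

Each salt precipitates once Q = Ksp for that salt.
Mg(OH)₂(s) ⇌ Mg²⁺(aq) + 2 OH⁻(aq)
Ksp = [Mg²⁺][OH⁻]^2 = [OH⁻]^2(0.214)
[OH⁻]^2 = 5.78×10⁻¹² / (0.214) = 2.70×10⁻¹¹
[OH⁻] = 5.20×10⁻⁶ mol L⁻¹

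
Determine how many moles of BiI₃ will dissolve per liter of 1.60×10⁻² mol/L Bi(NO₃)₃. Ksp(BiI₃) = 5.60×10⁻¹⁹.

1.09×10⁻⁶ M

BiI₃(s) ⇌ Bi³⁺(aq) + 3 I⁻(aq)
Let s be the solubility of BiI₃ here. The common ion gives [Bi³⁺] ≈ 1.60×10⁻² mol/L, and [I⁻] = 3s.
Ksp = [Bi³⁺][I⁻]^3 = (1.60×10⁻²)(3s)^3
(3s)^3 = 5.60×10⁻¹⁹ / (1.60×10⁻²) = 3.50×10⁻¹⁷
s = 1.09×10⁻⁶ mol/L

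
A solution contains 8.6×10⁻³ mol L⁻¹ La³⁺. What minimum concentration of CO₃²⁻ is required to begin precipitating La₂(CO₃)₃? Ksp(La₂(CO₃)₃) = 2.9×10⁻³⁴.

1.6×10⁻¹⁰ M

The threshold for precipitation is Q = Ksp.
La₂(CO₃)₃(s) ⇌ 2 La³⁺(aq) + 3 CO₃²⁻(aq)
Ksp = [La³⁺]^2[CO₃²⁻]^3 = [CO₃²⁻]^3(8.6×10⁻³)^2
[CO₃²⁻]^3 = 2.9×10⁻³⁴ / (8.6×10⁻³)^2 = 3.9×10⁻³⁰
[CO₃²⁻] = 1.6×10⁻¹⁰ mol L⁻¹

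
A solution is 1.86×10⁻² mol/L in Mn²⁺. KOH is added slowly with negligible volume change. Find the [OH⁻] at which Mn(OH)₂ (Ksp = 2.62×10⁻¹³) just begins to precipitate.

3.75×10⁻⁶ M

A salt starts to precipitate once the ion product Q reaches its Ksp.
Mn(OH)₂(s) ⇌ Mn²⁺(aq) + 2 OH⁻(aq)
Ksp = [Mn²⁺][OH⁻]^2 = [OH⁻]^2(1.86×10⁻²)
[OH⁻]^2 = 2.62×10⁻¹³ / (1.86×10⁻²) = 1.41×10⁻¹¹
[OH⁻] = 3.75×10⁻⁶ mol/L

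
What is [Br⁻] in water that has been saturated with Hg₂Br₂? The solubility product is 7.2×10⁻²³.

Hg₂Br₂(s) ⇌ Hg₂²⁺(aq) + 2 Br⁻(aq)
If s mol/L of Hg₂Br₂ dissolves, [Hg₂²⁺] = s and [Br⁻] = 2s.
Ksp = [Hg₂²⁺][Br⁻]^2 = s · (2s)^2 = 4s^3 = 7.2×10⁻²³
s = 2.6×10⁻⁸ mol L⁻¹
[Br⁻] = 2s = 5.2×10⁻⁸ mol L⁻¹

5.2×10⁻⁸ M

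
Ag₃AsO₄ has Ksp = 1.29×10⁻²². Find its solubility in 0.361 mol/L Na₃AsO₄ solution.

2.37×10⁻⁸ M

Ag₃AsO₄(s) ⇌ 3 Ag⁺(aq) + AsO₄³⁻(aq)
The solution already contains AsO₄³⁻ at 0.361 mol/L. Let s be the molar solubility of Ag₃AsO₄.
[AsO₄³⁻] ≈ 0.361 mol/L (common ion dominates); [Ag⁺] = 3s.
Ksp = [Ag⁺]^3[AsO₄³⁻] = (3s)^3(0.361)
(3s)^3 = 1.29×10⁻²² / (0.361) = 3.57×10⁻²²
s = 2.37×10⁻⁸ mol/L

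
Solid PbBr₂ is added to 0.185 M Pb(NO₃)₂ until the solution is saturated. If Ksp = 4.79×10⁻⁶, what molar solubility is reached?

PbBr₂(s) ⇌ Pb²⁺(aq) + 2 Br⁻(aq)
Let s be the solubility of PbBr₂ here. The common ion gives [Pb²⁺] ≈ 0.185 M, and [Br⁻] = 2s.
Ksp = [Pb²⁺][Br⁻]^2 = (0.185)(2s)^2
(2s)^2 = 4.79×10⁻⁶ / (0.185) = 2.59×10⁻⁵
s = 2.54×10⁻³ M

2.54×10⁻³ M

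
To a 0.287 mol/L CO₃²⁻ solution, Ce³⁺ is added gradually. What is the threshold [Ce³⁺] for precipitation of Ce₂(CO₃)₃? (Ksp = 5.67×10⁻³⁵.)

Each salt precipitates once Q = Ksp for that salt.
Ce₂(CO₃)₃(s) ⇌ 2 Ce³⁺(aq) + 3 CO₃²⁻(aq)
Ksp = [Ce³⁺]^2[CO₃²⁻]^3 = [Ce³⁺]^2(0.287)^3
[Ce³⁺]^2 = 5.67×10⁻³⁵ / (0.287)^3 = 2.40×10⁻³³
[Ce³⁺] = 4.90×10⁻¹⁷ mol/L

4.90×10⁻¹⁷ M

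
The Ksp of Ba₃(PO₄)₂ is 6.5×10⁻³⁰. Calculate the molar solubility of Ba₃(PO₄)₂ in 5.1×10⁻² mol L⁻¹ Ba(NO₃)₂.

1.1×10⁻¹³ M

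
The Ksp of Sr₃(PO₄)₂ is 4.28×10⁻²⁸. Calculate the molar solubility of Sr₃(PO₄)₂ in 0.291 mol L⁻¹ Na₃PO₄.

5.72×10⁻¹⁰ M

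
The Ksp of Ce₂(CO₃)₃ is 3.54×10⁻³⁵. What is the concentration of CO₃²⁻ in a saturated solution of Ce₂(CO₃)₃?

1.51×10⁻⁷ M

Ce₂(CO₃)₃(s) ⇌ 2 Ce³⁺(aq) + 3 CO₃²⁻(aq)
If s mol/L of Ce₂(CO₃)₃ dissolves, [Ce³⁺] = 2s and [CO₃²⁻] = 3s.
Ksp = [Ce³⁺]^2[CO₃²⁻]^3 = (2s)^2 · (3s)^3 = 108s^5 = 3.54×10⁻³⁵
s = 5.05×10⁻⁸ mol L⁻¹
[CO₃²⁻] = 3s = 1.51×10⁻⁷ mol L⁻¹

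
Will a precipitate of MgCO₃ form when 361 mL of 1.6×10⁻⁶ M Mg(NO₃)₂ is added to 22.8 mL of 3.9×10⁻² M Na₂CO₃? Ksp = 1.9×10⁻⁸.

After mixing, V = 361 mL + 22.8 mL = 383.8 mL.
[Mg²⁺] = (1.6×10⁻⁶)(361)/383.8 = 1.5×10⁻⁶ M
[CO₃²⁻] = (3.9×10⁻²)(22.8)/383.8 = 2.3×10⁻³ M
Q = [Mg²⁺][CO₃²⁻] = 3.5×10⁻⁹
Since Q (3.5×10⁻⁹) is less than Ksp (1.9×10⁻⁸), no MgCO₃ precipitates.

No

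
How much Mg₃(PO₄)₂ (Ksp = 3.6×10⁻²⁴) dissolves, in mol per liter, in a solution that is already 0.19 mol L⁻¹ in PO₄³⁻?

1.5×10⁻⁸ M

Mg₃(PO₄)₂(s) ⇌ 3 Mg²⁺(aq) + 2 PO₄³⁻(aq)
PO₄³⁻ is already present at 0.19 mol L⁻¹. If s mol/L of Mg₃(PO₄)₂ dissolves, [Mg²⁺] = 3s while [PO₄³⁻] ≈ 0.19 mol L⁻¹.
Ksp = [Mg²⁺]^3[PO₄³⁻]^2 = (3s)^3(0.19)^2
(3s)^3 = 3.6×10⁻²⁴ / (0.19)^2 = 1.0×10⁻²²
s = 1.5×10⁻⁸ mol L⁻¹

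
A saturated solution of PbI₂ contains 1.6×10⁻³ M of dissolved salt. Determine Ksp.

PbI₂(s) ⇌ Pb²⁺(aq) + 2 I⁻(aq)
Let s be the molar solubility. Then [Pb²⁺] = s and [I⁻] = 2s.
Ksp = [Pb²⁺][I⁻]^2 = s · (2s)^2 = 4s^3
Ksp = 4 × (1.6×10⁻³)^3 = 1.6×10⁻⁸

Ksp = 1.6×10⁻⁸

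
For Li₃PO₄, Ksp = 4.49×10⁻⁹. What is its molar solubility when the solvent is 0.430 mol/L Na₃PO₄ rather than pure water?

7.29×10⁻⁴ M

Li₃PO₄(s) ⇌ 3 Li⁺(aq) + PO₄³⁻(aq)
PO₄³⁻ is already present at 0.430 mol/L. If s mol/L of Li₃PO₄ dissolves, [Li⁺] = 3s while [PO₄³⁻] ≈ 0.430 mol/L.
Ksp = [Li⁺]^3[PO₄³⁻] = (3s)^3(0.430)
(3s)^3 = 4.49×10⁻⁹ / (0.430) = 1.04×10⁻⁸
s = 7.29×10⁻⁴ mol/L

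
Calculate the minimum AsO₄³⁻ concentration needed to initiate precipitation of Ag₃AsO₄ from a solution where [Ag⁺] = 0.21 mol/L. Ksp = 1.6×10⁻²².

Precipitation begins when Q = Ksp.
Ag₃AsO₄(s) ⇌ 3 Ag⁺(aq) + AsO₄³⁻(aq)
Ksp = [Ag⁺]^3[AsO₄³⁻] = [AsO₄³⁻](0.21)^3
[AsO₄³⁻] = 1.6×10⁻²² / (0.21)^3 = 1.7×10⁻²⁰
[AsO₄³⁻] = 1.7×10⁻²⁰ mol/L

1.7×10⁻²⁰ M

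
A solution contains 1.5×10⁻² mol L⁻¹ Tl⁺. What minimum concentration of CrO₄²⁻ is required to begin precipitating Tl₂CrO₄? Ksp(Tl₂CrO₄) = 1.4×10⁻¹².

A salt starts to precipitate once the ion product Q reaches its Ksp.
Tl₂CrO₄(s) ⇌ 2 Tl⁺(aq) + CrO₄²⁻(aq)
Ksp = [Tl⁺]^2[CrO₄²⁻] = [CrO₄²⁻](1.5×10⁻²)^2
[CrO₄²⁻] = 1.4×10⁻¹² / (1.5×10⁻²)^2 = 6.2×10⁻⁹
[CrO₄²⁻] = 6.2×10⁻⁹ mol L⁻¹

6.2×10⁻⁹ M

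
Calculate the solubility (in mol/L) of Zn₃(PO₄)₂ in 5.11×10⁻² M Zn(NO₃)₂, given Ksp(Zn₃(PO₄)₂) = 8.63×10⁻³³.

Zn₃(PO₄)₂(s) ⇌ 3 Zn²⁺(aq) + 2 PO₄³⁻(aq)
With Zn²⁺ already at 5.11×10⁻² M and s small, take [Zn²⁺] ≈ 5.11×10⁻² M and [PO₄³⁻] = 2s.
Ksp = [Zn²⁺]^3[PO₄³⁻]^2 = (5.11×10⁻²)^3(2s)^2
(2s)^2 = 8.63×10⁻³³ / (5.11×10⁻²)^3 = 6.47×10⁻²⁹
s = 4.02×10⁻¹⁵ M

4.02×10⁻¹⁵ M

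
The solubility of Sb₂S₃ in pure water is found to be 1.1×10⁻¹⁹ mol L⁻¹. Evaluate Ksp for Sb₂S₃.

Sb₂S₃(s) ⇌ 2 Sb³⁺(aq) + 3 S²⁻(aq)
Let s be the molar solubility. Then [Sb³⁺] = 2s and [S²⁻] = 3s.
Ksp = [Sb³⁺]^2[S²⁻]^3 = (2s)^2 · (3s)^3 = 108s^5
Ksp = 108 × (1.1×10⁻¹⁹)^5 = 1.7×10⁻⁹³

Ksp = 1.7×10⁻⁹³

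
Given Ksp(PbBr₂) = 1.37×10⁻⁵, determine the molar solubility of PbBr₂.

1.51×10⁻² M

PbBr₂(s) ⇌ Pb²⁺(aq) + 2 Br⁻(aq)
Call the molar solubility s, so that [Pb²⁺] = s and [Br⁻] = 2s.
Ksp = [Pb²⁺][Br⁻]^2 = s · (2s)^2 = 4s^3
4s^3 = 1.37×10⁻⁵  ⇒  s^3 = 3.43×10⁻⁶
Taking the 3rd root, s = 1.51×10⁻² M.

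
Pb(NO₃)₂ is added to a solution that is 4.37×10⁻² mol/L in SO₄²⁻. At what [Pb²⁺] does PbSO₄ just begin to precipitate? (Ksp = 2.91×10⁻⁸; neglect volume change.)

6.66×10⁻⁷ M

A salt starts to precipitate once the ion product Q reaches its Ksp.
PbSO₄(s) ⇌ Pb²⁺(aq) + SO₄²⁻(aq)
Ksp = [Pb²⁺][SO₄²⁻] = [Pb²⁺](4.37×10⁻²)
[Pb²⁺] = 2.91×10⁻⁸ / (4.37×10⁻²) = 6.66×10⁻⁷
[Pb²⁺] = 6.66×10⁻⁷ mol/L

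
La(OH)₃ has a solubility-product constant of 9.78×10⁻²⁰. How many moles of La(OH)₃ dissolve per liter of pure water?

7.76×10⁻⁶ M

La(OH)₃(s) ⇌ La³⁺(aq) + 3 OH⁻(aq)
Call the molar solubility s, so that [La³⁺] = s and [OH⁻] = 3s.
Ksp = [La³⁺][OH⁻]^3 = s · (3s)^3 = 27s^4
27s^4 = 9.78×10⁻²⁰  ⇒  s^4 = 3.62×10⁻²¹
Taking the 4th root, s = 7.76×10⁻⁶ mol/L.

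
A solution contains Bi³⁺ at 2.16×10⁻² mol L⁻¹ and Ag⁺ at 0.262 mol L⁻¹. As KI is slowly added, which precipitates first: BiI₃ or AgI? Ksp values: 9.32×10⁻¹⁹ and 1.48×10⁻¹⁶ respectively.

AgI

A salt starts to precipitate once the ion product Q reaches its Ksp.
For BiI₃: [I⁻] = (Ksp/[Bi³⁺])^(1/3) = 3.51×10⁻⁶ mol L⁻¹
For AgI: [I⁻] = (Ksp/[Ag⁺]) = 5.65×10⁻¹⁶ mol L⁻¹
AgI requires the lower [I⁻], so it precipitates first.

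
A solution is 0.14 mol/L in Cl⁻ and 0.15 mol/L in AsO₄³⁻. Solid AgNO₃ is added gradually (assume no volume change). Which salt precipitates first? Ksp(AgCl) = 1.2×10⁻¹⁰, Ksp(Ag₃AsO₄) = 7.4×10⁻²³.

The threshold for precipitation is Q = Ksp.
For AgCl: [Ag⁺] = (Ksp/[Cl⁻]) = 8.6×10⁻¹⁰ mol/L
For Ag₃AsO₄: [Ag⁺] = (Ksp/[AsO₄³⁻])^(1/3) = 7.9×10⁻⁸ mol/L
Since AgCl needs less Ag⁺ to reach saturation, it precipitates first.

AgCl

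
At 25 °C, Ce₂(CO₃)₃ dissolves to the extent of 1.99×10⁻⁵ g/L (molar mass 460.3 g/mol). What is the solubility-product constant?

Ksp = 1.63×10⁻³⁵

Convert to molarity: s = 1.99×10⁻⁵ / 460.3 = 4.3233×10⁻⁸ mol/L
Ce₂(CO₃)₃(s) ⇌ 2 Ce³⁺(aq) + 3 CO₃²⁻(aq)
For each mole of Ce₂(CO₃)₃ that dissolves per liter, [Ce³⁺] = 2s and [CO₃²⁻] = 3s; let s denote this solubility.
Ksp = [Ce³⁺]^2[CO₃²⁻]^3 = (2s)^2 · (3s)^3 = 108s^5
Ksp = 108 × (4.3233×10⁻⁸)^5 = 1.63×10⁻³⁵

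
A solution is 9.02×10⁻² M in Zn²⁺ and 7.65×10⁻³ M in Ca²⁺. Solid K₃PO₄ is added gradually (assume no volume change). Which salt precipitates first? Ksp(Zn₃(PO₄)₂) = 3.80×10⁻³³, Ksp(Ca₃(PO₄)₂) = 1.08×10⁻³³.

Zn₃(PO₄)₂

Precipitation begins when Q = Ksp.
For Zn₃(PO₄)₂: [PO₄³⁻] = (Ksp/[Zn²⁺]^3)^(1/2) = 2.28×10⁻¹⁵ M
For Ca₃(PO₄)₂: [PO₄³⁻] = (Ksp/[Ca²⁺]^3)^(1/2) = 4.91×10⁻¹⁴ M
The smaller threshold [PO₄³⁻] is reached first, so Zn₃(PO₄)₂ precipitates first.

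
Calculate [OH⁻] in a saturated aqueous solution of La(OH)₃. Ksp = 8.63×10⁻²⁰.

La(OH)₃(s) ⇌ La³⁺(aq) + 3 OH⁻(aq)
Let s be the molar solubility. Then [La³⁺] = s and [OH⁻] = 3s.
Ksp = [La³⁺][OH⁻]^3 = s · (3s)^3 = 27s^4 = 8.63×10⁻²⁰
s = 7.52×10⁻⁶ mol/L
[OH⁻] = 3s = 2.26×10⁻⁵ mol/L

2.26×10⁻⁵ M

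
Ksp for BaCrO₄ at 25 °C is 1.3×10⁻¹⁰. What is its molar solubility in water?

1.1×10⁻⁵ M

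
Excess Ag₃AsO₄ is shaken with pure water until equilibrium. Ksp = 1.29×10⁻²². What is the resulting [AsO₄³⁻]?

Ag₃AsO₄(s) ⇌ 3 Ag⁺(aq) + AsO₄³⁻(aq)
With molar solubility s: [Ag⁺] = 3s, [AsO₄³⁻] = s.
Ksp = [Ag⁺]^3[AsO₄³⁻] = (3s)^3 · s = 27s^4 = 1.29×10⁻²²
s = 1.48×10⁻⁶ mol/L
[AsO₄³⁻] = s = 1.48×10⁻⁶ mol/L

1.48×10⁻⁶ M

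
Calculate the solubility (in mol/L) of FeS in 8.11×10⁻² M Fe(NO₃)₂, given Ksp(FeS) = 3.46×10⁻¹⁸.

FeS(s) ⇌ Fe²⁺(aq) + S²⁻(aq)
Fe²⁺ is already present at 8.11×10⁻² M. If s mol/L of FeS dissolves, [S²⁻] = s while [Fe²⁺] ≈ 8.11×10⁻² M.
Ksp = [Fe²⁺][S²⁻] = (8.11×10⁻²)s
s = 3.46×10⁻¹⁸ / (8.11×10⁻²) = 4.27×10⁻¹⁷
s = 4.27×10⁻¹⁷ M

4.27×10⁻¹⁷ M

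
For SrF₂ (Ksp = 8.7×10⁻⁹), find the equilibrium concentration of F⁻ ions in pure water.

SrF₂(s) ⇌ Sr²⁺(aq) + 2 F⁻(aq)
For each mole of SrF₂ that dissolves per liter, [Sr²⁺] = s and [F⁻] = 2s; let s denote this solubility.
Ksp = [Sr²⁺][F⁻]^2 = s · (2s)^2 = 4s^3 = 8.7×10⁻⁹
s = 1.3×10⁻³ M
[F⁻] = 2s = 2.6×10⁻³ M

2.6×10⁻³ M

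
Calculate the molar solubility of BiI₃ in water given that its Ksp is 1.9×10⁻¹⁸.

1.6×10⁻⁵ M

BiI₃(s) ⇌ Bi³⁺(aq) + 3 I⁻(aq)
If s mol/L of BiI₃ dissolves, [Bi³⁺] = s and [I⁻] = 3s.
Ksp = [Bi³⁺][I⁻]^3 = s · (3s)^3 = 27s^4
27s^4 = 1.9×10⁻¹⁸  ⇒  s^4 = 7.0×10⁻²⁰
s = 1.6×10⁻⁵ mol/L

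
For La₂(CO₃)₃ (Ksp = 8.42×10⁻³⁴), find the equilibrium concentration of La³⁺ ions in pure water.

La₂(CO₃)₃(s) ⇌ 2 La³⁺(aq) + 3 CO₃²⁻(aq)
For each mole of La₂(CO₃)₃ that dissolves per liter, [La³⁺] = 2s and [CO₃²⁻] = 3s; let s denote this solubility.
Ksp = [La³⁺]^2[CO₃²⁻]^3 = (2s)^2 · (3s)^3 = 108s^5 = 8.42×10⁻³⁴
s = 9.51×10⁻⁸ mol/L
[La³⁺] = 2s = 1.90×10⁻⁷ mol/L

1.90×10⁻⁷ M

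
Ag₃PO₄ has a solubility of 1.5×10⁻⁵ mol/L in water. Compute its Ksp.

Ksp = 1.4×10⁻¹⁸

Ag₃PO₄(s) ⇌ 3 Ag⁺(aq) + PO₄³⁻(aq)
If s mol/L of Ag₃PO₄ dissolves, [Ag⁺] = 3s and [PO₄³⁻] = s.
Ksp = [Ag⁺]^3[PO₄³⁻] = (3s)^3 · s = 27s^4
Ksp = 27 × (1.5×10⁻⁵)^4 = 1.4×10⁻¹⁸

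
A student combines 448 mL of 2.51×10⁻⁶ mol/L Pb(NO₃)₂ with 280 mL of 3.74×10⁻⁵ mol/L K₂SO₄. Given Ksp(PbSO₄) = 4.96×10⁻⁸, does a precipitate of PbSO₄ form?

After mixing, V = 448 mL + 280 mL = 728 mL.
[Pb²⁺] = (2.51×10⁻⁶)(448)/728 = 1.54×10⁻⁶ mol/L
[SO₄²⁻] = (3.74×10⁻⁵)(280)/728 = 1.44×10⁻⁵ mol/L
Q = [Pb²⁺][SO₄²⁻] = 2.22×10⁻¹¹
Q < Ksp (2.22×10⁻¹¹ vs 4.96×10⁻⁸); the solution remains unsaturated and no precipitate forms.

No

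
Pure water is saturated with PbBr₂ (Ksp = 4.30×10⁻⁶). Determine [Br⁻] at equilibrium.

PbBr₂(s) ⇌ Pb²⁺(aq) + 2 Br⁻(aq)
For each mole of PbBr₂ that dissolves per liter, [Pb²⁺] = s and [Br⁻] = 2s; let s denote this solubility.
Ksp = [Pb²⁺][Br⁻]^2 = s · (2s)^2 = 4s^3 = 4.30×10⁻⁶
s = 1.02×10⁻² mol L⁻¹
[Br⁻] = 2s = 2.05×10⁻² mol L⁻¹

2.05×10⁻² M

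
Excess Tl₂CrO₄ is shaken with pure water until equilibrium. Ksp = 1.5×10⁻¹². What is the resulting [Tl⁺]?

1.4×10⁻⁴ M

Tl₂CrO₄(s) ⇌ 2 Tl⁺(aq) + CrO₄²⁻(aq)
Let s be the molar solubility. Then [Tl⁺] = 2s and [CrO₄²⁻] = s.
Ksp = [Tl⁺]^2[CrO₄²⁻] = (2s)^2 · s = 4s^3 = 1.5×10⁻¹²
s = 7.2×10⁻⁵ mol L⁻¹
[Tl⁺] = 2s = 1.4×10⁻⁴ mol L⁻¹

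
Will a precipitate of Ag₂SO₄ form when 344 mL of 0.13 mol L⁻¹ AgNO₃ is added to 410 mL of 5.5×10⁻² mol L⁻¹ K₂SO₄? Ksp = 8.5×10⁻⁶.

Yes

Total volume after mixing = 344 + 410 = 754 mL.
[Ag⁺] = (0.13)(344)/754 = 5.9×10⁻² mol L⁻¹
[SO₄²⁻] = (5.5×10⁻²)(410)/754 = 3.0×10⁻² mol L⁻¹
Q = [Ag⁺]^2[SO₄²⁻] = 1.1×10⁻⁴
Since Q (1.1×10⁻⁴) exceeds Ksp (8.5×10⁻⁶), Ag₂SO₄ will precipitate.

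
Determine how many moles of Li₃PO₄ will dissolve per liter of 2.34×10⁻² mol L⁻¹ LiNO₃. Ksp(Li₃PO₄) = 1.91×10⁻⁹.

1.49×10⁻⁴ M

Li₃PO₄(s) ⇌ 3 Li⁺(aq) + PO₄³⁻(aq)
The solution already contains Li⁺ at 2.34×10⁻² mol L⁻¹. Let s be the molar solubility of Li₃PO₄.
[Li⁺] ≈ 2.34×10⁻² mol L⁻¹ (common ion dominates); [PO₄³⁻] = s.
Ksp = [Li⁺]^3[PO₄³⁻] = (2.34×10⁻²)^3s
s = 1.91×10⁻⁹ / (2.34×10⁻²)^3 = 1.49×10⁻⁴
s = 1.49×10⁻⁴ mol L⁻¹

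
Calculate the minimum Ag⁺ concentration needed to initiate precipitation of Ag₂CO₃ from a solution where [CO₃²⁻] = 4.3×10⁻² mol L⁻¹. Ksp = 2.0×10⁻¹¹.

2.2×10⁻⁵ M

A salt starts to precipitate once the ion product Q reaches its Ksp.
Ag₂CO₃(s) ⇌ 2 Ag⁺(aq) + CO₃²⁻(aq)
Ksp = [Ag⁺]^2[CO₃²⁻] = [Ag⁺]^2(4.3×10⁻²)
[Ag⁺]^2 = 2.0×10⁻¹¹ / (4.3×10⁻²) = 4.7×10⁻¹⁰
[Ag⁺] = 2.2×10⁻⁵ mol L⁻¹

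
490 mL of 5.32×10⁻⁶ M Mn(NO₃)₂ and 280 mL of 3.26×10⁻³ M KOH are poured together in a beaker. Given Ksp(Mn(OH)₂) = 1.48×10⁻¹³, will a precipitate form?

Yes

After mixing, V = 490 mL + 280 mL = 770 mL.
[Mn²⁺] = (5.32×10⁻⁶)(490)/770 = 3.39×10⁻⁶ M
[OH⁻] = (3.26×10⁻³)(280)/770 = 1.19×10⁻³ M
Q = [Mn²⁺][OH⁻]^2 = 4.76×10⁻¹²
Because Q > Ksp (4.76×10⁻¹² vs 1.48×10⁻¹³), a precipitate of Mn(OH)₂ forms.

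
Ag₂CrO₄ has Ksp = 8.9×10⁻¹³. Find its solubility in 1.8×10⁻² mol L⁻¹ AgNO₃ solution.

Ag₂CrO₄(s) ⇌ 2 Ag⁺(aq) + CrO₄²⁻(aq)
With Ag⁺ already at 1.8×10⁻² mol L⁻¹ and s small, take [Ag⁺] ≈ 1.8×10⁻² mol L⁻¹ and [CrO₄²⁻] = s.
Ksp = [Ag⁺]^2[CrO₄²⁻] = (1.8×10⁻²)^2s
s = 8.9×10⁻¹³ / (1.8×10⁻²)^2 = 2.7×10⁻⁹
s = 2.7×10⁻⁹ mol L⁻¹

2.7×10⁻⁹ M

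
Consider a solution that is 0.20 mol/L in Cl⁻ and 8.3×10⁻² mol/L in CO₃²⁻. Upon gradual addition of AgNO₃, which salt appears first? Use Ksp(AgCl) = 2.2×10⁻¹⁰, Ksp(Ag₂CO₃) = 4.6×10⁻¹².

AgCl

Precipitation begins when Q = Ksp.
For AgCl: [Ag⁺] = (Ksp/[Cl⁻]) = 1.1×10⁻⁹ mol/L
For Ag₂CO₃: [Ag⁺] = (Ksp/[CO₃²⁻])^(1/2) = 7.4×10⁻⁶ mol/L
The smaller threshold [Ag⁺] is reached first, so AgCl precipitates first.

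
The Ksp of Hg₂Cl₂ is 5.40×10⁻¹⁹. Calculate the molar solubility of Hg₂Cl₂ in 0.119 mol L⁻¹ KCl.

3.81×10⁻¹⁷ M

Hg₂Cl₂(s) ⇌ Hg₂²⁺(aq) + 2 Cl⁻(aq)
Let s be the solubility of Hg₂Cl₂ here. The common ion gives [Cl⁻] ≈ 0.119 mol L⁻¹, and [Hg₂²⁺] = s.
Ksp = [Hg₂²⁺][Cl⁻]^2 = s(0.119)^2
s = 5.40×10⁻¹⁹ / (0.119)^2 = 3.81×10⁻¹⁷
s = 3.81×10⁻¹⁷ mol L⁻¹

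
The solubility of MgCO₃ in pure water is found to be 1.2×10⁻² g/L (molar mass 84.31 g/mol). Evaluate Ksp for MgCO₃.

Ksp = 2.0×10⁻⁸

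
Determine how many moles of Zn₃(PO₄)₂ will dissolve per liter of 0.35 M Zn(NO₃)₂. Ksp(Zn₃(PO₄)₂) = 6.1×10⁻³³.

1.9×10⁻¹⁶ M

Zn₃(PO₄)₂(s) ⇌ 3 Zn²⁺(aq) + 2 PO₄³⁻(aq)
With Zn²⁺ already at 0.35 M and s small, take [Zn²⁺] ≈ 0.35 M and [PO₄³⁻] = 2s.
Ksp = [Zn²⁺]^3[PO₄³⁻]^2 = (0.35)^3(2s)^2
(2s)^2 = 6.1×10⁻³³ / (0.35)^3 = 1.4×10⁻³¹
s = 1.9×10⁻¹⁶ M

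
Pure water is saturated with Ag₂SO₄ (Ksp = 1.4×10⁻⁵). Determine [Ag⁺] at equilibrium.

Ag₂SO₄(s) ⇌ 2 Ag⁺(aq) + SO₄²⁻(aq)
Call the molar solubility s, so that [Ag⁺] = 2s and [SO₄²⁻] = s.
Ksp = [Ag⁺]^2[SO₄²⁻] = (2s)^2 · s = 4s^3 = 1.4×10⁻⁵
s = 1.5×10⁻² mol L⁻¹
[Ag⁺] = 2s = 3.0×10⁻² mol L⁻¹

3.0×10⁻² M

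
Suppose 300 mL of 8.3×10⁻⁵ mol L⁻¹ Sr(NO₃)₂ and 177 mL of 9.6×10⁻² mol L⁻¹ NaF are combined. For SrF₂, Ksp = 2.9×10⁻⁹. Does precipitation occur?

Total volume after mixing = 300 + 177 = 477 mL.
[Sr²⁺] = (8.3×10⁻⁵)(300)/477 = 5.2×10⁻⁵ mol L⁻¹
[F⁻] = (9.6×10⁻²)(177)/477 = 3.6×10⁻² mol L⁻¹
Q = [Sr²⁺][F⁻]^2 = 6.6×10⁻⁸
Q = 6.6×10⁻⁸ > Ksp = 2.9×10⁻⁹, so the solution is supersaturated and SrF₂ precipitates.

Yes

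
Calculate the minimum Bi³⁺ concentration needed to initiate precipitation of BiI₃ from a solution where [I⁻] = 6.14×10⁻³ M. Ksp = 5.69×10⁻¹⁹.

2.46×10⁻¹² M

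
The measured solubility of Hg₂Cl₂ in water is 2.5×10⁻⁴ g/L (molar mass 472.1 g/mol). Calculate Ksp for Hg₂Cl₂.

Ksp = 5.9×10⁻¹⁹

Molar solubility s = (2.5×10⁻⁴ g/L) / (472.1 g/mol) = 5.295×10⁻⁷ mol/L
Hg₂Cl₂(s) ⇌ Hg₂²⁺(aq) + 2 Cl⁻(aq)
For each mole of Hg₂Cl₂ that dissolves per liter, [Hg₂²⁺] = s and [Cl⁻] = 2s; let s denote this solubility.
Ksp = [Hg₂²⁺][Cl⁻]^2 = s · (2s)^2 = 4s^3
Ksp = 4 × (5.295×10⁻⁷)^3 = 5.9×10⁻¹⁹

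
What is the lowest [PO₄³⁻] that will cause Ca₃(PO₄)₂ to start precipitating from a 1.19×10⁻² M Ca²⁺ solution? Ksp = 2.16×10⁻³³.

Each salt precipitates once Q = Ksp for that salt.
Ca₃(PO₄)₂(s) ⇌ 3 Ca²⁺(aq) + 2 PO₄³⁻(aq)
Ksp = [Ca²⁺]^3[PO₄³⁻]^2 = [PO₄³⁻]^2(1.19×10⁻²)^3
[PO₄³⁻]^2 = 2.16×10⁻³³ / (1.19×10⁻²)^3 = 1.28×10⁻²⁷
[PO₄³⁻] = 3.58×10⁻¹⁴ M

3.58×10⁻¹⁴ M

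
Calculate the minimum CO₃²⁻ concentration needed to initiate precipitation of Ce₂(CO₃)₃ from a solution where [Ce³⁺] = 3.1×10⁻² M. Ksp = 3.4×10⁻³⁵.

Precipitation of each salt begins when its ion product equals Ksp.
Ce₂(CO₃)₃(s) ⇌ 2 Ce³⁺(aq) + 3 CO₃²⁻(aq)
Ksp = [Ce³⁺]^2[CO₃²⁻]^3 = [CO₃²⁻]^3(3.1×10⁻²)^2
[CO₃²⁻]^3 = 3.4×10⁻³⁵ / (3.1×10⁻²)^2 = 3.5×10⁻³²
[CO₃²⁻] = 3.3×10⁻¹¹ M

3.3×10⁻¹¹ M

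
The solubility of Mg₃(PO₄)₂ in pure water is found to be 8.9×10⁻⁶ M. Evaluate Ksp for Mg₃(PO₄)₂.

Ksp = 6.0×10⁻²⁴

Mg₃(PO₄)₂(s) ⇌ 3 Mg²⁺(aq) + 2 PO₄³⁻(aq)
For each mole of Mg₃(PO₄)₂ that dissolves per liter, [Mg²⁺] = 3s and [PO₄³⁻] = 2s; let s denote this solubility.
Ksp = [Mg²⁺]^3[PO₄³⁻]^2 = (3s)^3 · (2s)^2 = 108s^5
Ksp = 108 × (8.9×10⁻⁶)^5 = 6.0×10⁻²⁴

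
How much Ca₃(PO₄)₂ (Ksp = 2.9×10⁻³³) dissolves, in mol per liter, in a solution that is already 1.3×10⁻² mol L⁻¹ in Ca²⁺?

1.8×10⁻¹⁴ M

Ca₃(PO₄)₂(s) ⇌ 3 Ca²⁺(aq) + 2 PO₄³⁻(aq)
Let s be the solubility of Ca₃(PO₄)₂ here. The common ion gives [Ca²⁺] ≈ 1.3×10⁻² mol L⁻¹, and [PO₄³⁻] = 2s.
Ksp = [Ca²⁺]^3[PO₄³⁻]^2 = (1.3×10⁻²)^3(2s)^2
(2s)^2 = 2.9×10⁻³³ / (1.3×10⁻²)^3 = 1.3×10⁻²⁷
s = 1.8×10⁻¹⁴ mol L⁻¹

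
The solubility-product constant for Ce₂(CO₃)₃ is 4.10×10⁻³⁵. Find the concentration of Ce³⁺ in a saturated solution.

1.04×10⁻⁷ M

Ce₂(CO₃)₃(s) ⇌ 2 Ce³⁺(aq) + 3 CO₃²⁻(aq)
For each mole of Ce₂(CO₃)₃ that dissolves per liter, [Ce³⁺] = 2s and [CO₃²⁻] = 3s; let s denote this solubility.
Ksp = [Ce³⁺]^2[CO₃²⁻]^3 = (2s)^2 · (3s)^3 = 108s^5 = 4.10×10⁻³⁵
s = 5.20×10⁻⁸ M
[Ce³⁺] = 2s = 1.04×10⁻⁷ M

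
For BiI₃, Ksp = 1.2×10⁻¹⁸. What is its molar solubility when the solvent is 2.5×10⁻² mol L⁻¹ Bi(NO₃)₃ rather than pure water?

1.2×10⁻⁶ M

BiI₃(s) ⇌ Bi³⁺(aq) + 3 I⁻(aq)
Bi³⁺ is already present at 2.5×10⁻² mol L⁻¹. If s mol/L of BiI₃ dissolves, [I⁻] = 3s while [Bi³⁺] ≈ 2.5×10⁻² mol L⁻¹.
Ksp = [Bi³⁺][I⁻]^3 = (2.5×10⁻²)(3s)^3
(3s)^3 = 1.2×10⁻¹⁸ / (2.5×10⁻²) = 4.8×10⁻¹⁷
s = 1.2×10⁻⁶ mol L⁻¹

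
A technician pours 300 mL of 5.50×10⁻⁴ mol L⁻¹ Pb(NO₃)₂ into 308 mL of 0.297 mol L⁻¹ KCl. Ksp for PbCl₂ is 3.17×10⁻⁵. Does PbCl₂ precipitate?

No

After mixing, V = 300 mL + 308 mL = 608 mL.
[Pb²⁺] = (5.50×10⁻⁴)(300)/608 = 2.71×10⁻⁴ mol L⁻¹
[Cl⁻] = (0.297)(308)/608 = 0.150 mol L⁻¹
Q = [Pb²⁺][Cl⁻]^2 = 6.14×10⁻⁶
Q < Ksp (6.14×10⁻⁶ vs 3.17×10⁻⁵); the solution remains unsaturated and no precipitate forms.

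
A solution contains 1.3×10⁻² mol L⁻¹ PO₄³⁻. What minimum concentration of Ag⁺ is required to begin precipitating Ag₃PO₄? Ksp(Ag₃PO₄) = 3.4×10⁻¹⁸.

6.4×10⁻⁶ M

The threshold for precipitation is Q = Ksp.
Ag₃PO₄(s) ⇌ 3 Ag⁺(aq) + PO₄³⁻(aq)
Ksp = [Ag⁺]^3[PO₄³⁻] = [Ag⁺]^3(1.3×10⁻²)
[Ag⁺]^3 = 3.4×10⁻¹⁸ / (1.3×10⁻²) = 2.6×10⁻¹⁶
[Ag⁺] = 6.4×10⁻⁶ mol L⁻¹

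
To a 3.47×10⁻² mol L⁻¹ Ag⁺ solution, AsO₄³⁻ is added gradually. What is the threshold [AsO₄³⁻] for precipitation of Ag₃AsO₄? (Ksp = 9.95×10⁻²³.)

2.38×10⁻¹⁸ M

The threshold for precipitation is Q = Ksp.
Ag₃AsO₄(s) ⇌ 3 Ag⁺(aq) + AsO₄³⁻(aq)
Ksp = [Ag⁺]^3[AsO₄³⁻] = [AsO₄³⁻](3.47×10⁻²)^3
[AsO₄³⁻] = 9.95×10⁻²³ / (3.47×10⁻²)^3 = 2.38×10⁻¹⁸
[AsO₄³⁻] = 2.38×10⁻¹⁸ mol L⁻¹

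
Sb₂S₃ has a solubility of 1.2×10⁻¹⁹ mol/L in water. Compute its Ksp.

Sb₂S₃(s) ⇌ 2 Sb³⁺(aq) + 3 S²⁻(aq)
With molar solubility s: [Sb³⁺] = 2s, [S²⁻] = 3s.
Ksp = [Sb³⁺]^2[S²⁻]^3 = (2s)^2 · (3s)^3 = 108s^5
Ksp = 108 × (1.2×10⁻¹⁹)^5 = 2.7×10⁻⁹³

Ksp = 2.7×10⁻⁹³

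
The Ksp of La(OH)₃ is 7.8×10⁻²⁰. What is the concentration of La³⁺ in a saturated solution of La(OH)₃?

7.3×10⁻⁶ M

La(OH)₃(s) ⇌ La³⁺(aq) + 3 OH⁻(aq)
For each mole of La(OH)₃ that dissolves per liter, [La³⁺] = s and [OH⁻] = 3s; let s denote this solubility.
Ksp = [La³⁺][OH⁻]^3 = s · (3s)^3 = 27s^4 = 7.8×10⁻²⁰
s = 7.3×10⁻⁶ M
[La³⁺] = s = 7.3×10⁻⁶ M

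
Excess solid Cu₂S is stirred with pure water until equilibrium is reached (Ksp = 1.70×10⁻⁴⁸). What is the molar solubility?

Cu₂S(s) ⇌ 2 Cu⁺(aq) + S²⁻(aq)
If s mol/L of Cu₂S dissolves, [Cu⁺] = 2s and [S²⁻] = s.
Ksp = [Cu⁺]^2[S²⁻] = (2s)^2 · s = 4s^3
4s^3 = 1.70×10⁻⁴⁸  ⇒  s^3 = 4.25×10⁻⁴⁹
s = (4.25×10⁻⁴⁹)^(1/3) = 7.52×10⁻¹⁷ mol/L

7.52×10⁻¹⁷ M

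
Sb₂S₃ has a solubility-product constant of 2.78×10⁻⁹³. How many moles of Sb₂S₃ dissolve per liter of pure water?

1.21×10⁻¹⁹ M

Sb₂S₃(s) ⇌ 2 Sb³⁺(aq) + 3 S²⁻(aq)
Call the molar solubility s, so that [Sb³⁺] = 2s and [S²⁻] = 3s.
Ksp = [Sb³⁺]^2[S²⁻]^3 = (2s)^2 · (3s)^3 = 108s^5
108s^5 = 2.78×10⁻⁹³  ⇒  s^5 = 2.57×10⁻⁹⁵
s = 1.21×10⁻¹⁹ M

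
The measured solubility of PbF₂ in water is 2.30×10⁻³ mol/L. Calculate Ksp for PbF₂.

PbF₂(s) ⇌ Pb²⁺(aq) + 2 F⁻(aq)
If s mol/L of PbF₂ dissolves, [Pb²⁺] = s and [F⁻] = 2s.
Ksp = [Pb²⁺][F⁻]^2 = s · (2s)^2 = 4s^3
Ksp = 4 × (2.30×10⁻³)^3 = 4.87×10⁻⁸

Ksp = 4.87×10⁻⁸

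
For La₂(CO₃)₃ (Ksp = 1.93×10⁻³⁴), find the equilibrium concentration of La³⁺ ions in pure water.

La₂(CO₃)₃(s) ⇌ 2 La³⁺(aq) + 3 CO₃²⁻(aq)
For each mole of La₂(CO₃)₃ that dissolves per liter, [La³⁺] = 2s and [CO₃²⁻] = 3s; let s denote this solubility.
Ksp = [La³⁺]^2[CO₃²⁻]^3 = (2s)^2 · (3s)^3 = 108s^5 = 1.93×10⁻³⁴
s = 7.09×10⁻⁸ mol L⁻¹
[La³⁺] = 2s = 1.42×10⁻⁷ mol L⁻¹

1.42×10⁻⁷ M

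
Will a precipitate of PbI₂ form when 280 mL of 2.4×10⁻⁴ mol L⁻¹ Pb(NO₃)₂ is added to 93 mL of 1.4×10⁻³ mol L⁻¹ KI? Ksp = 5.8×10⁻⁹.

After mixing, V = 280 mL + 93 mL = 373 mL.
[Pb²⁺] = (2.4×10⁻⁴)(280)/373 = 1.8×10⁻⁴ mol L⁻¹
[I⁻] = (1.4×10⁻³)(93)/373 = 3.5×10⁻⁴ mol L⁻¹
Q = [Pb²⁺][I⁻]^2 = 2.2×10⁻¹¹
Q = 2.2×10⁻¹¹ < Ksp = 5.8×10⁻⁹, so the solution is unsaturated and no precipitate forms.

No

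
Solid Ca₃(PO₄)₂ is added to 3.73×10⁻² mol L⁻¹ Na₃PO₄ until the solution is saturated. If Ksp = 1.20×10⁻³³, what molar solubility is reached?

Ca₃(PO₄)₂(s) ⇌ 3 Ca²⁺(aq) + 2 PO₄³⁻(aq)
The solution already contains PO₄³⁻ at 3.73×10⁻² mol L⁻¹. Let s be the molar solubility of Ca₃(PO₄)₂.
[PO₄³⁻] ≈ 3.73×10⁻² mol L⁻¹ (common ion dominates); [Ca²⁺] = 3s.
Ksp = [Ca²⁺]^3[PO₄³⁻]^2 = (3s)^3(3.73×10⁻²)^2
(3s)^3 = 1.20×10⁻³³ / (3.73×10⁻²)^2 = 8.63×10⁻³¹
s = 3.17×10⁻¹¹ mol L⁻¹

3.17×10⁻¹¹ M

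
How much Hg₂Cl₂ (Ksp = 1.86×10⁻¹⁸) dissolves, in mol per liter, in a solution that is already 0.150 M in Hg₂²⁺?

1.76×10⁻⁹ M

Hg₂Cl₂(s) ⇌ Hg₂²⁺(aq) + 2 Cl⁻(aq)
Hg₂²⁺ is already present at 0.150 M. If s mol/L of Hg₂Cl₂ dissolves, [Cl⁻] = 2s while [Hg₂²⁺] ≈ 0.150 M.
Ksp = [Hg₂²⁺][Cl⁻]^2 = (0.150)(2s)^2
(2s)^2 = 1.86×10⁻¹⁸ / (0.150) = 1.24×10⁻¹⁷
s = 1.76×10⁻⁹ M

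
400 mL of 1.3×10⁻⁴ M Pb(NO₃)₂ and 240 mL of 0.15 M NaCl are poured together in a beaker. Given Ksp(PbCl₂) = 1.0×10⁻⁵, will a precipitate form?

After mixing, V = 400 mL + 240 mL = 640 mL.
[Pb²⁺] = (1.3×10⁻⁴)(400)/640 = 8.1×10⁻⁵ M
[Cl⁻] = (0.15)(240)/640 = 5.6×10⁻² M
Q = [Pb²⁺][Cl⁻]^2 = 2.6×10⁻⁷
Since Q (2.6×10⁻⁷) is less than Ksp (1.0×10⁻⁵), no PbCl₂ precipitates.

No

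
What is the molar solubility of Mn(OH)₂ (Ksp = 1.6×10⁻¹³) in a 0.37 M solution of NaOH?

Mn(OH)₂(s) ⇌ Mn²⁺(aq) + 2 OH⁻(aq)
OH⁻ is already present at 0.37 M. If s mol/L of Mn(OH)₂ dissolves, [Mn²⁺] = s while [OH⁻] ≈ 0.37 M.
Ksp = [Mn²⁺][OH⁻]^2 = s(0.37)^2
s = 1.6×10⁻¹³ / (0.37)^2 = 1.2×10⁻¹²
s = 1.2×10⁻¹² M

1.2×10⁻¹² M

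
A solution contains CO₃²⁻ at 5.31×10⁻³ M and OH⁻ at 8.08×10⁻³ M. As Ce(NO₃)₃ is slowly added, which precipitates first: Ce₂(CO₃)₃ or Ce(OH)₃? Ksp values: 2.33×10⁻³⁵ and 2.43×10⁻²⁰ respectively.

Precipitation begins when Q = Ksp.
For Ce₂(CO₃)₃: [Ce³⁺] = (Ksp/[CO₃²⁻]^3)^(1/2) = 1.25×10⁻¹⁴ M
For Ce(OH)₃: [Ce³⁺] = (Ksp/[OH⁻]^3) = 4.61×10⁻¹⁴ M
Ce₂(CO₃)₃ requires the lower [Ce³⁺], so it precipitates first.

Ce₂(CO₃)₃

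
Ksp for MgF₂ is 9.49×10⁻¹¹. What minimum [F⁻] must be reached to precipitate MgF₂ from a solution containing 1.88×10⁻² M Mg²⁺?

7.10×10⁻⁵ M

Precipitation begins when Q = Ksp.
MgF₂(s) ⇌ Mg²⁺(aq) + 2 F⁻(aq)
Ksp = [Mg²⁺][F⁻]^2 = [F⁻]^2(1.88×10⁻²)
[F⁻]^2 = 9.49×10⁻¹¹ / (1.88×10⁻²) = 5.05×10⁻⁹
[F⁻] = 7.10×10⁻⁵ M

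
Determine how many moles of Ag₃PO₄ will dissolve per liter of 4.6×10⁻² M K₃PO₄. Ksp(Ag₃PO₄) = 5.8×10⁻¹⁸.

1.7×10⁻⁶ M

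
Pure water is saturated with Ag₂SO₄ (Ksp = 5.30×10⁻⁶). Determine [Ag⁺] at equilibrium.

Ag₂SO₄(s) ⇌ 2 Ag⁺(aq) + SO₄²⁻(aq)
Call the molar solubility s, so that [Ag⁺] = 2s and [SO₄²⁻] = s.
Ksp = [Ag⁺]^2[SO₄²⁻] = (2s)^2 · s = 4s^3 = 5.30×10⁻⁶
s = 1.10×10⁻² mol L⁻¹
[Ag⁺] = 2s = 2.20×10⁻² mol L⁻¹

2.20×10⁻² M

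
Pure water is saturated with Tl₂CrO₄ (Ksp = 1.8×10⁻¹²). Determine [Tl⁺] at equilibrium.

1.5×10⁻⁴ M

Tl₂CrO₄(s) ⇌ 2 Tl⁺(aq) + CrO₄²⁻(aq)
Call the molar solubility s, so that [Tl⁺] = 2s and [CrO₄²⁻] = s.
Ksp = [Tl⁺]^2[CrO₄²⁻] = (2s)^2 · s = 4s^3 = 1.8×10⁻¹²
s = 7.7×10⁻⁵ mol/L
[Tl⁺] = 2s = 1.5×10⁻⁴ mol/L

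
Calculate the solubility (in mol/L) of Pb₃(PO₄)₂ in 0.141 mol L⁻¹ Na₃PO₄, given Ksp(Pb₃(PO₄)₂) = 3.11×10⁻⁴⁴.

3.87×10⁻¹⁵ M

Pb₃(PO₄)₂(s) ⇌ 3 Pb²⁺(aq) + 2 PO₄³⁻(aq)
PO₄³⁻ is already present at 0.141 mol L⁻¹. If s mol/L of Pb₃(PO₄)₂ dissolves, [Pb²⁺] = 3s while [PO₄³⁻] ≈ 0.141 mol L⁻¹.
Ksp = [Pb²⁺]^3[PO₄³⁻]^2 = (3s)^3(0.141)^2
(3s)^3 = 3.11×10⁻⁴⁴ / (0.141)^2 = 1.56×10⁻⁴²
s = 3.87×10⁻¹⁵ mol L⁻¹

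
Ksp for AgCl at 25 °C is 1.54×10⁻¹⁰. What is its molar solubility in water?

1.24×10⁻⁵ M

AgCl(s) ⇌ Ag⁺(aq) + Cl⁻(aq)
If s mol/L of AgCl dissolves, [Ag⁺] = s and [Cl⁻] = s.
Ksp = [Ag⁺][Cl⁻] = s · s = s^2
s^2 = 1.54×10⁻¹⁰
Taking the 2nd root, s = 1.24×10⁻⁵ mol/L.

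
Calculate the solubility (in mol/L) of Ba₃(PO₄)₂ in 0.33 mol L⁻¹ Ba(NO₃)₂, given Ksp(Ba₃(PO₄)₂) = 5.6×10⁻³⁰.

6.2×10⁻¹⁵ M

Ba₃(PO₄)₂(s) ⇌ 3 Ba²⁺(aq) + 2 PO₄³⁻(aq)
Ba²⁺ is already present at 0.33 mol L⁻¹. If s mol/L of Ba₃(PO₄)₂ dissolves, [PO₄³⁻] = 2s while [Ba²⁺] ≈ 0.33 mol L⁻¹.
Ksp = [Ba²⁺]^3[PO₄³⁻]^2 = (0.33)^3(2s)^2
(2s)^2 = 5.6×10⁻³⁰ / (0.33)^3 = 1.6×10⁻²⁸
s = 6.2×10⁻¹⁵ mol L⁻¹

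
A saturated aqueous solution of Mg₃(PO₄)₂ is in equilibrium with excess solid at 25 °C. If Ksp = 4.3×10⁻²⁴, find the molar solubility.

8.3×10⁻⁶ M

Mg₃(PO₄)₂(s) ⇌ 3 Mg²⁺(aq) + 2 PO₄³⁻(aq)
With molar solubility s: [Mg²⁺] = 3s, [PO₄³⁻] = 2s.
Ksp = [Mg²⁺]^3[PO₄³⁻]^2 = (3s)^3 · (2s)^2 = 108s^5
108s^5 = 4.3×10⁻²⁴  ⇒  s^5 = 4.0×10⁻²⁶
Taking the 5th root, s = 8.3×10⁻⁶ mol L⁻¹.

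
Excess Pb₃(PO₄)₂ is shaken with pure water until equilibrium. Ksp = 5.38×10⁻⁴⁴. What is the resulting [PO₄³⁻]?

1.74×10⁻⁹ M

Pb₃(PO₄)₂(s) ⇌ 3 Pb²⁺(aq) + 2 PO₄³⁻(aq)
Call the molar solubility s, so that [Pb²⁺] = 3s and [PO₄³⁻] = 2s.
Ksp = [Pb²⁺]^3[PO₄³⁻]^2 = (3s)^3 · (2s)^2 = 108s^5 = 5.38×10⁻⁴⁴
s = 8.70×10⁻¹⁰ M
[PO₄³⁻] = 2s = 1.74×10⁻⁹ M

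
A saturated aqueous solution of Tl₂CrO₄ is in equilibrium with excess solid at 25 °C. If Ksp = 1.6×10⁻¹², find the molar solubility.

Tl₂CrO₄(s) ⇌ 2 Tl⁺(aq) + CrO₄²⁻(aq)
Call the molar solubility s, so that [Tl⁺] = 2s and [CrO₄²⁻] = s.
Ksp = [Tl⁺]^2[CrO₄²⁻] = (2s)^2 · s = 4s^3
4s^3 = 1.6×10⁻¹²  ⇒  s^3 = 4.0×10⁻¹³
Taking the 3rd root, s = 7.4×10⁻⁵ M.

7.4×10⁻⁵ M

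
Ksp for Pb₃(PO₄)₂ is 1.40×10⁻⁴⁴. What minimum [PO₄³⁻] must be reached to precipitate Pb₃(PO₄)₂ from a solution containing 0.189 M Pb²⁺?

1.44×10⁻²¹ M

Precipitation begins when Q = Ksp.
Pb₃(PO₄)₂(s) ⇌ 3 Pb²⁺(aq) + 2 PO₄³⁻(aq)
Ksp = [Pb²⁺]^3[PO₄³⁻]^2 = [PO₄³⁻]^2(0.189)^3
[PO₄³⁻]^2 = 1.40×10⁻⁴⁴ / (0.189)^3 = 2.07×10⁻⁴²
[PO₄³⁻] = 1.44×10⁻²¹ M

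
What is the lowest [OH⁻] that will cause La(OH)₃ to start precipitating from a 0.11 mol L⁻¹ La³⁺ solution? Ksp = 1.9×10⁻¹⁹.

Each salt precipitates once Q = Ksp for that salt.
La(OH)₃(s) ⇌ La³⁺(aq) + 3 OH⁻(aq)
Ksp = [La³⁺][OH⁻]^3 = [OH⁻]^3(0.11)
[OH⁻]^3 = 1.9×10⁻¹⁹ / (0.11) = 1.7×10⁻¹⁸
[OH⁻] = 1.2×10⁻⁶ mol L⁻¹

1.2×10⁻⁶ M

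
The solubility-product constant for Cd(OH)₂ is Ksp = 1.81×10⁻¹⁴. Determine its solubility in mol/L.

1.65×10⁻⁵ M

Cd(OH)₂(s) ⇌ Cd²⁺(aq) + 2 OH⁻(aq)
Call the molar solubility s, so that [Cd²⁺] = s and [OH⁻] = 2s.
Ksp = [Cd²⁺][OH⁻]^2 = s · (2s)^2 = 4s^3
4s^3 = 1.81×10⁻¹⁴  ⇒  s^3 = 4.53×10⁻¹⁵
s = 1.65×10⁻⁵ mol L⁻¹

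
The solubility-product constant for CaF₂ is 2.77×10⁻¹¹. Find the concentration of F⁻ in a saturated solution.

3.81×10⁻⁴ M

CaF₂(s) ⇌ Ca²⁺(aq) + 2 F⁻(aq)
Let s be the molar solubility. Then [Ca²⁺] = s and [F⁻] = 2s.
Ksp = [Ca²⁺][F⁻]^2 = s · (2s)^2 = 4s^3 = 2.77×10⁻¹¹
s = 1.91×10⁻⁴ mol L⁻¹
[F⁻] = 2s = 3.81×10⁻⁴ mol L⁻¹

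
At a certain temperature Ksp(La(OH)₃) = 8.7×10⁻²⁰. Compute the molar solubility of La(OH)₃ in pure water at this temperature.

La(OH)₃(s) ⇌ La³⁺(aq) + 3 OH⁻(aq)
If s mol/L of La(OH)₃ dissolves, [La³⁺] = s and [OH⁻] = 3s.
Ksp = [La³⁺][OH⁻]^3 = s · (3s)^3 = 27s^4
27s^4 = 8.7×10⁻²⁰  ⇒  s^4 = 3.2×10⁻²¹
s = 7.5×10⁻⁶ mol/L

7.5×10⁻⁶ M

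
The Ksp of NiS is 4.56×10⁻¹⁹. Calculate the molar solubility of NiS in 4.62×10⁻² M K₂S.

NiS(s) ⇌ Ni²⁺(aq) + S²⁻(aq)
With S²⁻ already at 4.62×10⁻² M and s small, take [S²⁻] ≈ 4.62×10⁻² M and [Ni²⁺] = s.
Ksp = [Ni²⁺][S²⁻] = s(4.62×10⁻²)
s = 4.56×10⁻¹⁹ / (4.62×10⁻²) = 9.87×10⁻¹⁸
s = 9.87×10⁻¹⁸ M

9.87×10⁻¹⁸ M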